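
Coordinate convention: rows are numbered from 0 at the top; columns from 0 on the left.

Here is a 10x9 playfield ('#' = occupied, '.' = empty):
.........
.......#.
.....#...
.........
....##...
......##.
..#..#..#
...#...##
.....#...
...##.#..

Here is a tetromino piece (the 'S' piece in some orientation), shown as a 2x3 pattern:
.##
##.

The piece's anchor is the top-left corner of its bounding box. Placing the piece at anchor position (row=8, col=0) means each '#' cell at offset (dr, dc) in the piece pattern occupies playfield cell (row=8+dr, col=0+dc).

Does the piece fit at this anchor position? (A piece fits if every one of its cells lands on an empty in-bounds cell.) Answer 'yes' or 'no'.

Answer: yes

Derivation:
Check each piece cell at anchor (8, 0):
  offset (0,1) -> (8,1): empty -> OK
  offset (0,2) -> (8,2): empty -> OK
  offset (1,0) -> (9,0): empty -> OK
  offset (1,1) -> (9,1): empty -> OK
All cells valid: yes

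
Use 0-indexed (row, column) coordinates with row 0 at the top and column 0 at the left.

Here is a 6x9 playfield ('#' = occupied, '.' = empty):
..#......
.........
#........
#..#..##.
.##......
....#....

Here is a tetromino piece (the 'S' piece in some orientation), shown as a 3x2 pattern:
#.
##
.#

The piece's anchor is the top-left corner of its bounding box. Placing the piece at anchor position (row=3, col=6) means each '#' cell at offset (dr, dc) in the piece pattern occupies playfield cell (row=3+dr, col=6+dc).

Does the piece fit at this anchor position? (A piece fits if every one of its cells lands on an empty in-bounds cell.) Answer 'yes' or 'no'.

Check each piece cell at anchor (3, 6):
  offset (0,0) -> (3,6): occupied ('#') -> FAIL
  offset (1,0) -> (4,6): empty -> OK
  offset (1,1) -> (4,7): empty -> OK
  offset (2,1) -> (5,7): empty -> OK
All cells valid: no

Answer: no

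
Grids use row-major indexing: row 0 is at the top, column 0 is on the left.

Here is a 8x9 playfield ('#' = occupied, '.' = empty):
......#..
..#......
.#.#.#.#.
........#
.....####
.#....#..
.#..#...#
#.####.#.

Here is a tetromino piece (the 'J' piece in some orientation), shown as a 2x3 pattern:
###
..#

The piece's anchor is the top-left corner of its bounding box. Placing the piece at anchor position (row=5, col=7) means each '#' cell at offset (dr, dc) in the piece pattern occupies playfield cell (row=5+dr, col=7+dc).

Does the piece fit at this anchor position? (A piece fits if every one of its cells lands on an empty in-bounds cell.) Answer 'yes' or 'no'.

Answer: no

Derivation:
Check each piece cell at anchor (5, 7):
  offset (0,0) -> (5,7): empty -> OK
  offset (0,1) -> (5,8): empty -> OK
  offset (0,2) -> (5,9): out of bounds -> FAIL
  offset (1,2) -> (6,9): out of bounds -> FAIL
All cells valid: no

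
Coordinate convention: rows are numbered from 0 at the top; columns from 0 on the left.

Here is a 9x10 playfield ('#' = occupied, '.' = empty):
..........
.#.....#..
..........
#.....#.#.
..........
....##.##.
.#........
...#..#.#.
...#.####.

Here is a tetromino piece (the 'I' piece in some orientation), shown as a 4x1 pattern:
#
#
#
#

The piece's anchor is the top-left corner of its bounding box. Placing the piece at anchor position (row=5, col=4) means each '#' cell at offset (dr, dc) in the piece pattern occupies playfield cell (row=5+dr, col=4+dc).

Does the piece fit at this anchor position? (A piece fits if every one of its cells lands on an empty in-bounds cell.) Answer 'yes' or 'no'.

Answer: no

Derivation:
Check each piece cell at anchor (5, 4):
  offset (0,0) -> (5,4): occupied ('#') -> FAIL
  offset (1,0) -> (6,4): empty -> OK
  offset (2,0) -> (7,4): empty -> OK
  offset (3,0) -> (8,4): empty -> OK
All cells valid: no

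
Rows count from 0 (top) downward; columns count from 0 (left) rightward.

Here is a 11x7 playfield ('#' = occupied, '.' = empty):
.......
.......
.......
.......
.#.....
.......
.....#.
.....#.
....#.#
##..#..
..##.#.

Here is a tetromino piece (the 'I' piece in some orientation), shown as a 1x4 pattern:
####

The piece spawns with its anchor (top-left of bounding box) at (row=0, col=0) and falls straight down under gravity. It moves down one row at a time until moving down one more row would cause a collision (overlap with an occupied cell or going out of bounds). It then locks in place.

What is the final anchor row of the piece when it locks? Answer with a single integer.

Answer: 3

Derivation:
Spawn at (row=0, col=0). Try each row:
  row 0: fits
  row 1: fits
  row 2: fits
  row 3: fits
  row 4: blocked -> lock at row 3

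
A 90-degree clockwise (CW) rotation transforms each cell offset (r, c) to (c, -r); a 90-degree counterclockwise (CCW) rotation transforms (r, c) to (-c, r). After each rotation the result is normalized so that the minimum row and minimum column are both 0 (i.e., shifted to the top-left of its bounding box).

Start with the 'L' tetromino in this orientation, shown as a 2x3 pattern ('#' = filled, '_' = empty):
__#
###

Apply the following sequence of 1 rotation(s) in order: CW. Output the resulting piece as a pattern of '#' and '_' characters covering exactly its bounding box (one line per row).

Answer: #_
#_
##

Derivation:
Start:
__#
###
After rotation 1 (CW):
#_
#_
##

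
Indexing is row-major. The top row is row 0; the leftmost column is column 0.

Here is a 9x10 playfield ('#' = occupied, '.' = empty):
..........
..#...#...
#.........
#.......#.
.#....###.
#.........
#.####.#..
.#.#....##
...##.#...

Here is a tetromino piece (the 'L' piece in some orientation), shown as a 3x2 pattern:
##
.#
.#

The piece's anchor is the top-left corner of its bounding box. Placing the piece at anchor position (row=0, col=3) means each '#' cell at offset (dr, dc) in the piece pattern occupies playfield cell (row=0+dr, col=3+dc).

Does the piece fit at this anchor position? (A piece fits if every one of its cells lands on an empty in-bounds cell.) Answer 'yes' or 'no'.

Answer: yes

Derivation:
Check each piece cell at anchor (0, 3):
  offset (0,0) -> (0,3): empty -> OK
  offset (0,1) -> (0,4): empty -> OK
  offset (1,1) -> (1,4): empty -> OK
  offset (2,1) -> (2,4): empty -> OK
All cells valid: yes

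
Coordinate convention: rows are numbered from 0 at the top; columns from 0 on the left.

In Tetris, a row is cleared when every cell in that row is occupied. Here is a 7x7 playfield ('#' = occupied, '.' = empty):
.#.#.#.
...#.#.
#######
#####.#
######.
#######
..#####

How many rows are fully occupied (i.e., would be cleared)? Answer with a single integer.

Check each row:
  row 0: 4 empty cells -> not full
  row 1: 5 empty cells -> not full
  row 2: 0 empty cells -> FULL (clear)
  row 3: 1 empty cell -> not full
  row 4: 1 empty cell -> not full
  row 5: 0 empty cells -> FULL (clear)
  row 6: 2 empty cells -> not full
Total rows cleared: 2

Answer: 2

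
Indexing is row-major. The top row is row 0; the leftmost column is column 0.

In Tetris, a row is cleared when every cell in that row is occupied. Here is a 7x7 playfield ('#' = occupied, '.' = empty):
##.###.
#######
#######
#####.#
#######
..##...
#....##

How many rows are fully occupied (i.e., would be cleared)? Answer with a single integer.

Check each row:
  row 0: 2 empty cells -> not full
  row 1: 0 empty cells -> FULL (clear)
  row 2: 0 empty cells -> FULL (clear)
  row 3: 1 empty cell -> not full
  row 4: 0 empty cells -> FULL (clear)
  row 5: 5 empty cells -> not full
  row 6: 4 empty cells -> not full
Total rows cleared: 3

Answer: 3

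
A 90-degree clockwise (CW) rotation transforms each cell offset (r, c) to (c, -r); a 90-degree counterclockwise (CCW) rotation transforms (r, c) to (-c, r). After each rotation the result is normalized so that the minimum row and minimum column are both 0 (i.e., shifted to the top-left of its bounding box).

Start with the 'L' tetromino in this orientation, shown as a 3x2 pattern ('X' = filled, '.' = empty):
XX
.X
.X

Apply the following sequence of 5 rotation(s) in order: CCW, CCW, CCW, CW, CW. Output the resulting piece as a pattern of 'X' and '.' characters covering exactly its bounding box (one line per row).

Answer: XXX
X..

Derivation:
Start:
XX
.X
.X
After rotation 1 (CCW):
XXX
X..
After rotation 2 (CCW):
X.
X.
XX
After rotation 3 (CCW):
..X
XXX
After rotation 4 (CW):
X.
X.
XX
After rotation 5 (CW):
XXX
X..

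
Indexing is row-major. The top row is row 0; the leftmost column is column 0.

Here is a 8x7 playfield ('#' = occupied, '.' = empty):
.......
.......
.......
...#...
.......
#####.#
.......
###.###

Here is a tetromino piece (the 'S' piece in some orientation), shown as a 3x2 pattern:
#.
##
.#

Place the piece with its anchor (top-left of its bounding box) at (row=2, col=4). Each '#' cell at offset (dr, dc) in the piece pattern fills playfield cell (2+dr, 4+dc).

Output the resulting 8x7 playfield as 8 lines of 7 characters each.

Fill (2+0,4+0) = (2,4)
Fill (2+1,4+0) = (3,4)
Fill (2+1,4+1) = (3,5)
Fill (2+2,4+1) = (4,5)

Answer: .......
.......
....#..
...###.
.....#.
#####.#
.......
###.###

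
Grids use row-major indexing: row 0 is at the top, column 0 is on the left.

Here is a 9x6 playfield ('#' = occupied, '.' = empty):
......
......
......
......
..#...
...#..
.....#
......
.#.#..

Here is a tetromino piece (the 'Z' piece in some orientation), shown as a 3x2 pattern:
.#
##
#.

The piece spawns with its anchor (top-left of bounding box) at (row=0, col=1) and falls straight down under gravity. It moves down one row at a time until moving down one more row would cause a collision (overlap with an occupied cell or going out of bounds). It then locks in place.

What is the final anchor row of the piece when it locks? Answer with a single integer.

Answer: 2

Derivation:
Spawn at (row=0, col=1). Try each row:
  row 0: fits
  row 1: fits
  row 2: fits
  row 3: blocked -> lock at row 2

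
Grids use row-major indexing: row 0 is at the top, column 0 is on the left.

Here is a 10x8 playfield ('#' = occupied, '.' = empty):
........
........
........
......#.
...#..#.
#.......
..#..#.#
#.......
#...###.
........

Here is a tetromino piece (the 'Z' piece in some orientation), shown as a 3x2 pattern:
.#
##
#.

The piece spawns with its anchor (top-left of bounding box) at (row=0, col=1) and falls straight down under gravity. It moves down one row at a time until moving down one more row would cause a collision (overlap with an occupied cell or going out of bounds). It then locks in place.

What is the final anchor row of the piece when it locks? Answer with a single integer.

Spawn at (row=0, col=1). Try each row:
  row 0: fits
  row 1: fits
  row 2: fits
  row 3: fits
  row 4: fits
  row 5: blocked -> lock at row 4

Answer: 4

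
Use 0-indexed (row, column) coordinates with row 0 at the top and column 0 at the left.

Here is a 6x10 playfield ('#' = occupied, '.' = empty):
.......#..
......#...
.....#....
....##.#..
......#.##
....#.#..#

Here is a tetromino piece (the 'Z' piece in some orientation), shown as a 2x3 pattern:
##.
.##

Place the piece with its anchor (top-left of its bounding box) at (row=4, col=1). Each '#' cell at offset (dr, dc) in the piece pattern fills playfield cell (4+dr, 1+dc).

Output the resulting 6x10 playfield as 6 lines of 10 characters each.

Answer: .......#..
......#...
.....#....
....##.#..
.##...#.##
..###.#..#

Derivation:
Fill (4+0,1+0) = (4,1)
Fill (4+0,1+1) = (4,2)
Fill (4+1,1+1) = (5,2)
Fill (4+1,1+2) = (5,3)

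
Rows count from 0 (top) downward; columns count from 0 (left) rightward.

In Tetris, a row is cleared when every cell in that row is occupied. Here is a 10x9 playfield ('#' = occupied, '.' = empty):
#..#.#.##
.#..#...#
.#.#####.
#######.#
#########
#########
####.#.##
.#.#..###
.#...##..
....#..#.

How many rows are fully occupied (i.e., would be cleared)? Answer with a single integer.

Answer: 2

Derivation:
Check each row:
  row 0: 4 empty cells -> not full
  row 1: 6 empty cells -> not full
  row 2: 3 empty cells -> not full
  row 3: 1 empty cell -> not full
  row 4: 0 empty cells -> FULL (clear)
  row 5: 0 empty cells -> FULL (clear)
  row 6: 2 empty cells -> not full
  row 7: 4 empty cells -> not full
  row 8: 6 empty cells -> not full
  row 9: 7 empty cells -> not full
Total rows cleared: 2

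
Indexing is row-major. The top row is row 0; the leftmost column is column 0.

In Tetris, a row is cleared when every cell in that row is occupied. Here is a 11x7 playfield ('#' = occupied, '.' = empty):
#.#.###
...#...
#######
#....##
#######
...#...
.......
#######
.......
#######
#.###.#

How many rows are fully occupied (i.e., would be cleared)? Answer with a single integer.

Check each row:
  row 0: 2 empty cells -> not full
  row 1: 6 empty cells -> not full
  row 2: 0 empty cells -> FULL (clear)
  row 3: 4 empty cells -> not full
  row 4: 0 empty cells -> FULL (clear)
  row 5: 6 empty cells -> not full
  row 6: 7 empty cells -> not full
  row 7: 0 empty cells -> FULL (clear)
  row 8: 7 empty cells -> not full
  row 9: 0 empty cells -> FULL (clear)
  row 10: 2 empty cells -> not full
Total rows cleared: 4

Answer: 4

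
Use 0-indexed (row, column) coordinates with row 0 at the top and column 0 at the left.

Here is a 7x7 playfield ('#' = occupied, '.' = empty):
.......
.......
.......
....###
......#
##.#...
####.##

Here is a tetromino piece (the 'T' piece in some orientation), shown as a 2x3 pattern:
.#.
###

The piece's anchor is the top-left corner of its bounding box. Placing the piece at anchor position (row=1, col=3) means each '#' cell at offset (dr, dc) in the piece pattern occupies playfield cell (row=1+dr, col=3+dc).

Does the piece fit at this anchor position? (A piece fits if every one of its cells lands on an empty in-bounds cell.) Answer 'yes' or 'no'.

Answer: yes

Derivation:
Check each piece cell at anchor (1, 3):
  offset (0,1) -> (1,4): empty -> OK
  offset (1,0) -> (2,3): empty -> OK
  offset (1,1) -> (2,4): empty -> OK
  offset (1,2) -> (2,5): empty -> OK
All cells valid: yes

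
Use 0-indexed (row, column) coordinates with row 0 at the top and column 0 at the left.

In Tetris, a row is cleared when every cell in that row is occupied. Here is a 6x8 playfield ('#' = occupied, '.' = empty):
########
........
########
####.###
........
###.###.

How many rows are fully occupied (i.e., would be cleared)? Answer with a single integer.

Answer: 2

Derivation:
Check each row:
  row 0: 0 empty cells -> FULL (clear)
  row 1: 8 empty cells -> not full
  row 2: 0 empty cells -> FULL (clear)
  row 3: 1 empty cell -> not full
  row 4: 8 empty cells -> not full
  row 5: 2 empty cells -> not full
Total rows cleared: 2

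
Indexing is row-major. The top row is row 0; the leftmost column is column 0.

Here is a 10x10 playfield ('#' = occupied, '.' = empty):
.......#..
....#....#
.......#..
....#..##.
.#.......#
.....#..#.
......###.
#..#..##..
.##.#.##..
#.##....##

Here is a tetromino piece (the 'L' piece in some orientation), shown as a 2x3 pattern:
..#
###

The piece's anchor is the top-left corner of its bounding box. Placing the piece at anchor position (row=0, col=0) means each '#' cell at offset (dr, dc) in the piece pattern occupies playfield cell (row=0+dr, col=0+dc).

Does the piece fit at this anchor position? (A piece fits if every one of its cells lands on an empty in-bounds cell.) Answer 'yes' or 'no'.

Answer: yes

Derivation:
Check each piece cell at anchor (0, 0):
  offset (0,2) -> (0,2): empty -> OK
  offset (1,0) -> (1,0): empty -> OK
  offset (1,1) -> (1,1): empty -> OK
  offset (1,2) -> (1,2): empty -> OK
All cells valid: yes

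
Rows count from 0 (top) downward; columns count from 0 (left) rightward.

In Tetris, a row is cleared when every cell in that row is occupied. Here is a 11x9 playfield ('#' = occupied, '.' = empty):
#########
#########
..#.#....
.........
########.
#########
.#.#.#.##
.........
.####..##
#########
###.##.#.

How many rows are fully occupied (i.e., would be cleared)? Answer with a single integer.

Answer: 4

Derivation:
Check each row:
  row 0: 0 empty cells -> FULL (clear)
  row 1: 0 empty cells -> FULL (clear)
  row 2: 7 empty cells -> not full
  row 3: 9 empty cells -> not full
  row 4: 1 empty cell -> not full
  row 5: 0 empty cells -> FULL (clear)
  row 6: 4 empty cells -> not full
  row 7: 9 empty cells -> not full
  row 8: 3 empty cells -> not full
  row 9: 0 empty cells -> FULL (clear)
  row 10: 3 empty cells -> not full
Total rows cleared: 4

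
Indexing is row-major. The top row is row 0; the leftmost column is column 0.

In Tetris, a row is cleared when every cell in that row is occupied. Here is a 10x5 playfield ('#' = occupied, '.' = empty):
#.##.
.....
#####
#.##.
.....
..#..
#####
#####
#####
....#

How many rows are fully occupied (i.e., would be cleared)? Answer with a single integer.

Check each row:
  row 0: 2 empty cells -> not full
  row 1: 5 empty cells -> not full
  row 2: 0 empty cells -> FULL (clear)
  row 3: 2 empty cells -> not full
  row 4: 5 empty cells -> not full
  row 5: 4 empty cells -> not full
  row 6: 0 empty cells -> FULL (clear)
  row 7: 0 empty cells -> FULL (clear)
  row 8: 0 empty cells -> FULL (clear)
  row 9: 4 empty cells -> not full
Total rows cleared: 4

Answer: 4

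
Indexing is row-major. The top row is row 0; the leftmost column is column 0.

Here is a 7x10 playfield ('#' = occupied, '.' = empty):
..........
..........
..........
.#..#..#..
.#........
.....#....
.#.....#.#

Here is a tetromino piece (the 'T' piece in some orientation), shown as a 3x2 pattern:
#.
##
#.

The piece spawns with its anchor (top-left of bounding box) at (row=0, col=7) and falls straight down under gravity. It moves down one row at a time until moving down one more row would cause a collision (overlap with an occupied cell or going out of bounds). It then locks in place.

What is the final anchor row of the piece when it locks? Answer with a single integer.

Answer: 0

Derivation:
Spawn at (row=0, col=7). Try each row:
  row 0: fits
  row 1: blocked -> lock at row 0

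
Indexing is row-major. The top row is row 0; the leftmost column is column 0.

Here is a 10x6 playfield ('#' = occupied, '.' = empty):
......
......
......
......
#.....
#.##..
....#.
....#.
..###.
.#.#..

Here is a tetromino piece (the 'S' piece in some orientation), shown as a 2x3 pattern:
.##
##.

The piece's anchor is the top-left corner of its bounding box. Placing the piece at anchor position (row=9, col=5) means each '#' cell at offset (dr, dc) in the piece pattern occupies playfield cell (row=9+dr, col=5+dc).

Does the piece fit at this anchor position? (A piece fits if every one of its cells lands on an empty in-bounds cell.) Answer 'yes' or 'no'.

Check each piece cell at anchor (9, 5):
  offset (0,1) -> (9,6): out of bounds -> FAIL
  offset (0,2) -> (9,7): out of bounds -> FAIL
  offset (1,0) -> (10,5): out of bounds -> FAIL
  offset (1,1) -> (10,6): out of bounds -> FAIL
All cells valid: no

Answer: no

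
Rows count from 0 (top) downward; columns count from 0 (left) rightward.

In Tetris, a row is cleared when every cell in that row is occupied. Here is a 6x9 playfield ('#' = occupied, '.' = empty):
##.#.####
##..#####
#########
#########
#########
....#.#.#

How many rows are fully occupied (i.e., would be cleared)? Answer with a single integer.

Check each row:
  row 0: 2 empty cells -> not full
  row 1: 2 empty cells -> not full
  row 2: 0 empty cells -> FULL (clear)
  row 3: 0 empty cells -> FULL (clear)
  row 4: 0 empty cells -> FULL (clear)
  row 5: 6 empty cells -> not full
Total rows cleared: 3

Answer: 3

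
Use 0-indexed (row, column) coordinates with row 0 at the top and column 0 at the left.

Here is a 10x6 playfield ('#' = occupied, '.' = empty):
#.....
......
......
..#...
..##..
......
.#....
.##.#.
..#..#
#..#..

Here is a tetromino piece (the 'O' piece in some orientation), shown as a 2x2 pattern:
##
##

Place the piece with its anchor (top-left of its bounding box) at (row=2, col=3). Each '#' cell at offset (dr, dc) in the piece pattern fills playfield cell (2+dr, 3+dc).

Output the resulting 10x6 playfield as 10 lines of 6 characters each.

Answer: #.....
......
...##.
..###.
..##..
......
.#....
.##.#.
..#..#
#..#..

Derivation:
Fill (2+0,3+0) = (2,3)
Fill (2+0,3+1) = (2,4)
Fill (2+1,3+0) = (3,3)
Fill (2+1,3+1) = (3,4)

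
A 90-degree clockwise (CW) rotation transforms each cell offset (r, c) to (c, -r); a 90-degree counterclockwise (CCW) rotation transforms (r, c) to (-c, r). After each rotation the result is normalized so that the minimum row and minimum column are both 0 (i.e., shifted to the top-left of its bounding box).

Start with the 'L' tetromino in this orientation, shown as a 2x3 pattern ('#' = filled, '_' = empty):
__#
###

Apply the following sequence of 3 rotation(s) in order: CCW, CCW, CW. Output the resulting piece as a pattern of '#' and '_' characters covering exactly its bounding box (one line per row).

Answer: ##
_#
_#

Derivation:
Start:
__#
###
After rotation 1 (CCW):
##
_#
_#
After rotation 2 (CCW):
###
#__
After rotation 3 (CW):
##
_#
_#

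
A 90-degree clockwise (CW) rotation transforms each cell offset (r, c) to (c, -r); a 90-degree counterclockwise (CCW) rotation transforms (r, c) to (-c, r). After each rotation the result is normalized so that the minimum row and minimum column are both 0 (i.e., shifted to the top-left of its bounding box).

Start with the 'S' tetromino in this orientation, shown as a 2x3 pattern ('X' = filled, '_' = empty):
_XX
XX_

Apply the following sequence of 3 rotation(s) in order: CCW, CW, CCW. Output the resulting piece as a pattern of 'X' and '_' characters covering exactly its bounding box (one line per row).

Answer: X_
XX
_X

Derivation:
Start:
_XX
XX_
After rotation 1 (CCW):
X_
XX
_X
After rotation 2 (CW):
_XX
XX_
After rotation 3 (CCW):
X_
XX
_X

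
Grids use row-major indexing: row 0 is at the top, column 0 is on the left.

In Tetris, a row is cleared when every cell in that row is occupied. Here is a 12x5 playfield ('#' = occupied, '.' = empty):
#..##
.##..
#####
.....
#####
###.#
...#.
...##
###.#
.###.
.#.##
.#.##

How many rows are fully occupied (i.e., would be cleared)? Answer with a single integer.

Answer: 2

Derivation:
Check each row:
  row 0: 2 empty cells -> not full
  row 1: 3 empty cells -> not full
  row 2: 0 empty cells -> FULL (clear)
  row 3: 5 empty cells -> not full
  row 4: 0 empty cells -> FULL (clear)
  row 5: 1 empty cell -> not full
  row 6: 4 empty cells -> not full
  row 7: 3 empty cells -> not full
  row 8: 1 empty cell -> not full
  row 9: 2 empty cells -> not full
  row 10: 2 empty cells -> not full
  row 11: 2 empty cells -> not full
Total rows cleared: 2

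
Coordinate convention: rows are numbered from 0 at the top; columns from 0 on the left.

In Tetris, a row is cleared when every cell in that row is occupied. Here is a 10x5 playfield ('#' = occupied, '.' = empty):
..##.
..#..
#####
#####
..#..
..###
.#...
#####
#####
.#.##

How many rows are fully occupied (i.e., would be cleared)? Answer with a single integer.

Check each row:
  row 0: 3 empty cells -> not full
  row 1: 4 empty cells -> not full
  row 2: 0 empty cells -> FULL (clear)
  row 3: 0 empty cells -> FULL (clear)
  row 4: 4 empty cells -> not full
  row 5: 2 empty cells -> not full
  row 6: 4 empty cells -> not full
  row 7: 0 empty cells -> FULL (clear)
  row 8: 0 empty cells -> FULL (clear)
  row 9: 2 empty cells -> not full
Total rows cleared: 4

Answer: 4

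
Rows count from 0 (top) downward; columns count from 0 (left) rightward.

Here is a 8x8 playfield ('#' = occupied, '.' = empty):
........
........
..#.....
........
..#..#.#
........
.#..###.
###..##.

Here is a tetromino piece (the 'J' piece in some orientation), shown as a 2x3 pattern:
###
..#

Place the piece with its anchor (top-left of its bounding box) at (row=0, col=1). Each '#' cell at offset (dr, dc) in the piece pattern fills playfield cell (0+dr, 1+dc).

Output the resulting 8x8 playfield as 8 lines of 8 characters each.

Answer: .###....
...#....
..#.....
........
..#..#.#
........
.#..###.
###..##.

Derivation:
Fill (0+0,1+0) = (0,1)
Fill (0+0,1+1) = (0,2)
Fill (0+0,1+2) = (0,3)
Fill (0+1,1+2) = (1,3)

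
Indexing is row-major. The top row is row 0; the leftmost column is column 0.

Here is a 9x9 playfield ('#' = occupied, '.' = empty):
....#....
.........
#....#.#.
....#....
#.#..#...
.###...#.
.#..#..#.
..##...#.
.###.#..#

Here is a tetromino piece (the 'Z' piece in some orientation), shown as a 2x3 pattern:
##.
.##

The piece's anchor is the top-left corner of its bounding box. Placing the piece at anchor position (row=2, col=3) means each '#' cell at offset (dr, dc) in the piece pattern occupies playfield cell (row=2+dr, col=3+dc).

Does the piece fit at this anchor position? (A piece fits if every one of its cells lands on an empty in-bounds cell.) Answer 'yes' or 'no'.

Answer: no

Derivation:
Check each piece cell at anchor (2, 3):
  offset (0,0) -> (2,3): empty -> OK
  offset (0,1) -> (2,4): empty -> OK
  offset (1,1) -> (3,4): occupied ('#') -> FAIL
  offset (1,2) -> (3,5): empty -> OK
All cells valid: no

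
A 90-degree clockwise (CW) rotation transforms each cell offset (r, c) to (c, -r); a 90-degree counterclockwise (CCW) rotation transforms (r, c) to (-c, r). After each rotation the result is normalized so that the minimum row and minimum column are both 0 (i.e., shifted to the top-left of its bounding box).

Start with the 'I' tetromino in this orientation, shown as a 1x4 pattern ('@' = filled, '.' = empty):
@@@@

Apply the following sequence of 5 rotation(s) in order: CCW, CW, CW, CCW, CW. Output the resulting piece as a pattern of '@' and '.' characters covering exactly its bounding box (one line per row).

Answer: @
@
@
@

Derivation:
Start:
@@@@
After rotation 1 (CCW):
@
@
@
@
After rotation 2 (CW):
@@@@
After rotation 3 (CW):
@
@
@
@
After rotation 4 (CCW):
@@@@
After rotation 5 (CW):
@
@
@
@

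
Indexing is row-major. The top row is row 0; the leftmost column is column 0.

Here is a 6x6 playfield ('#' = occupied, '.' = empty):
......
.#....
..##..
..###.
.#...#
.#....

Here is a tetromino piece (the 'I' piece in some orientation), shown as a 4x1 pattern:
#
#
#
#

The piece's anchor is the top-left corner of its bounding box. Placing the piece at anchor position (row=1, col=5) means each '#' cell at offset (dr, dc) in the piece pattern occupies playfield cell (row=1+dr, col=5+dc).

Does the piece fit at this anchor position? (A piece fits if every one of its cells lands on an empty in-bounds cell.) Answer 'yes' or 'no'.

Answer: no

Derivation:
Check each piece cell at anchor (1, 5):
  offset (0,0) -> (1,5): empty -> OK
  offset (1,0) -> (2,5): empty -> OK
  offset (2,0) -> (3,5): empty -> OK
  offset (3,0) -> (4,5): occupied ('#') -> FAIL
All cells valid: no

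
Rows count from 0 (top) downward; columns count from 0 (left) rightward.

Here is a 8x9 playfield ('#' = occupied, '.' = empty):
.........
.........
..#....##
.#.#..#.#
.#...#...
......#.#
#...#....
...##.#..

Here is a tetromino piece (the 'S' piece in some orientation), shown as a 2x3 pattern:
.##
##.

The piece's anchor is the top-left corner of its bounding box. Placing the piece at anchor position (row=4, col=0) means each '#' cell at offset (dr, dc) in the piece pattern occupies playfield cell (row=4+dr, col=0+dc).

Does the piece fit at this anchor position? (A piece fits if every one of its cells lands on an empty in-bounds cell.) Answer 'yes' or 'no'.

Check each piece cell at anchor (4, 0):
  offset (0,1) -> (4,1): occupied ('#') -> FAIL
  offset (0,2) -> (4,2): empty -> OK
  offset (1,0) -> (5,0): empty -> OK
  offset (1,1) -> (5,1): empty -> OK
All cells valid: no

Answer: no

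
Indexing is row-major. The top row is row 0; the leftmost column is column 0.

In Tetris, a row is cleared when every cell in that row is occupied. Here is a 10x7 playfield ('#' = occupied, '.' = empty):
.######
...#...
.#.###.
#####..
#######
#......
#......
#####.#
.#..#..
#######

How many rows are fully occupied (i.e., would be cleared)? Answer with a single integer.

Check each row:
  row 0: 1 empty cell -> not full
  row 1: 6 empty cells -> not full
  row 2: 3 empty cells -> not full
  row 3: 2 empty cells -> not full
  row 4: 0 empty cells -> FULL (clear)
  row 5: 6 empty cells -> not full
  row 6: 6 empty cells -> not full
  row 7: 1 empty cell -> not full
  row 8: 5 empty cells -> not full
  row 9: 0 empty cells -> FULL (clear)
Total rows cleared: 2

Answer: 2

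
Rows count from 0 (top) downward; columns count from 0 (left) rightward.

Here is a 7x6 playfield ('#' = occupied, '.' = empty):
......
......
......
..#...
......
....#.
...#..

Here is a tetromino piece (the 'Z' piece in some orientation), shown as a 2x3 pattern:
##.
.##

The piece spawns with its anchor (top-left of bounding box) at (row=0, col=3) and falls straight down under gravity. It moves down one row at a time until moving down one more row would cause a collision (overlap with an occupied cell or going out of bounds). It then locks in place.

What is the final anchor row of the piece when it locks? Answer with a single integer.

Answer: 3

Derivation:
Spawn at (row=0, col=3). Try each row:
  row 0: fits
  row 1: fits
  row 2: fits
  row 3: fits
  row 4: blocked -> lock at row 3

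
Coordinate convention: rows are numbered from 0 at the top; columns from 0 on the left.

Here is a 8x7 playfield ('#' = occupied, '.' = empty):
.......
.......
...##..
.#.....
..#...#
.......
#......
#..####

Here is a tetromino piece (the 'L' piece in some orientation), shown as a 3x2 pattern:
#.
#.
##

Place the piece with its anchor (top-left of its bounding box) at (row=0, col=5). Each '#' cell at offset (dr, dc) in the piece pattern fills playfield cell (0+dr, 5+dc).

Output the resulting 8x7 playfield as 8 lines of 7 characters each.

Answer: .....#.
.....#.
...####
.#.....
..#...#
.......
#......
#..####

Derivation:
Fill (0+0,5+0) = (0,5)
Fill (0+1,5+0) = (1,5)
Fill (0+2,5+0) = (2,5)
Fill (0+2,5+1) = (2,6)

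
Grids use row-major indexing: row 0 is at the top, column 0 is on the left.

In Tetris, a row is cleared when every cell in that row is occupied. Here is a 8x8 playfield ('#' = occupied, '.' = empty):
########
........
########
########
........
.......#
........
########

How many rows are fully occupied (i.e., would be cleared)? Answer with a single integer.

Answer: 4

Derivation:
Check each row:
  row 0: 0 empty cells -> FULL (clear)
  row 1: 8 empty cells -> not full
  row 2: 0 empty cells -> FULL (clear)
  row 3: 0 empty cells -> FULL (clear)
  row 4: 8 empty cells -> not full
  row 5: 7 empty cells -> not full
  row 6: 8 empty cells -> not full
  row 7: 0 empty cells -> FULL (clear)
Total rows cleared: 4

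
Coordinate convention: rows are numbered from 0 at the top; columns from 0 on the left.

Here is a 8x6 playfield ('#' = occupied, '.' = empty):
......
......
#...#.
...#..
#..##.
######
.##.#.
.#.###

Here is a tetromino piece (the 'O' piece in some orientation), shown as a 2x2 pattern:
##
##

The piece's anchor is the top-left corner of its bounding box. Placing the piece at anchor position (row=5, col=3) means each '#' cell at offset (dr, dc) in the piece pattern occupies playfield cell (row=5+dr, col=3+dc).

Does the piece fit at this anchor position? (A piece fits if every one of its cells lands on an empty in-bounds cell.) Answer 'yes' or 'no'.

Answer: no

Derivation:
Check each piece cell at anchor (5, 3):
  offset (0,0) -> (5,3): occupied ('#') -> FAIL
  offset (0,1) -> (5,4): occupied ('#') -> FAIL
  offset (1,0) -> (6,3): empty -> OK
  offset (1,1) -> (6,4): occupied ('#') -> FAIL
All cells valid: no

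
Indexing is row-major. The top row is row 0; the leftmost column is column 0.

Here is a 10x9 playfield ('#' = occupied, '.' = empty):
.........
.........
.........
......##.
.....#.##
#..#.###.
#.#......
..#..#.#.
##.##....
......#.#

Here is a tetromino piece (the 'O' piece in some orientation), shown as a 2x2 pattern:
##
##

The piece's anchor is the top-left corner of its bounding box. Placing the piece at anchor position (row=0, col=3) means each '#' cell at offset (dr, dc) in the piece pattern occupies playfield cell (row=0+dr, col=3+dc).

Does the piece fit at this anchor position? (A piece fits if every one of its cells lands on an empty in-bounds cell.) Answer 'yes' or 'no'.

Check each piece cell at anchor (0, 3):
  offset (0,0) -> (0,3): empty -> OK
  offset (0,1) -> (0,4): empty -> OK
  offset (1,0) -> (1,3): empty -> OK
  offset (1,1) -> (1,4): empty -> OK
All cells valid: yes

Answer: yes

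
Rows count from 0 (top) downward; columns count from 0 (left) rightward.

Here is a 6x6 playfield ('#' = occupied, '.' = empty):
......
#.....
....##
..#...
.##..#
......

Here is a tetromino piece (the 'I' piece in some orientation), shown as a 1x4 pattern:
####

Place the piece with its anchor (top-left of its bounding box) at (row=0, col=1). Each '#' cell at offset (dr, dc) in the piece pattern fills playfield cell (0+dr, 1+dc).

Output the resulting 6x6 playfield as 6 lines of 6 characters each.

Fill (0+0,1+0) = (0,1)
Fill (0+0,1+1) = (0,2)
Fill (0+0,1+2) = (0,3)
Fill (0+0,1+3) = (0,4)

Answer: .####.
#.....
....##
..#...
.##..#
......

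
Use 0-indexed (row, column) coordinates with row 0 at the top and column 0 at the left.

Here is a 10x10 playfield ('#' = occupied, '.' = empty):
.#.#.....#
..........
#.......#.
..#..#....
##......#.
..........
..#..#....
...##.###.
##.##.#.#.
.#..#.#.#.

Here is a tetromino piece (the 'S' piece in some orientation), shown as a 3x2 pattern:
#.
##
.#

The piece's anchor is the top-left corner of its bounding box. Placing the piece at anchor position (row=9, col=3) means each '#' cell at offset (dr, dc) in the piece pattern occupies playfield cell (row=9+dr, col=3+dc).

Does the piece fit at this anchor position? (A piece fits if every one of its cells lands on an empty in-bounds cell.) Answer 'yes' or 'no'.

Check each piece cell at anchor (9, 3):
  offset (0,0) -> (9,3): empty -> OK
  offset (1,0) -> (10,3): out of bounds -> FAIL
  offset (1,1) -> (10,4): out of bounds -> FAIL
  offset (2,1) -> (11,4): out of bounds -> FAIL
All cells valid: no

Answer: no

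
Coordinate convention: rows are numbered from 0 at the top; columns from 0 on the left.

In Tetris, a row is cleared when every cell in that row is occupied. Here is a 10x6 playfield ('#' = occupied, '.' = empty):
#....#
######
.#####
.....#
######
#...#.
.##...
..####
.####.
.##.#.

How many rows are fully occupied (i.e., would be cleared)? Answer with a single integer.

Answer: 2

Derivation:
Check each row:
  row 0: 4 empty cells -> not full
  row 1: 0 empty cells -> FULL (clear)
  row 2: 1 empty cell -> not full
  row 3: 5 empty cells -> not full
  row 4: 0 empty cells -> FULL (clear)
  row 5: 4 empty cells -> not full
  row 6: 4 empty cells -> not full
  row 7: 2 empty cells -> not full
  row 8: 2 empty cells -> not full
  row 9: 3 empty cells -> not full
Total rows cleared: 2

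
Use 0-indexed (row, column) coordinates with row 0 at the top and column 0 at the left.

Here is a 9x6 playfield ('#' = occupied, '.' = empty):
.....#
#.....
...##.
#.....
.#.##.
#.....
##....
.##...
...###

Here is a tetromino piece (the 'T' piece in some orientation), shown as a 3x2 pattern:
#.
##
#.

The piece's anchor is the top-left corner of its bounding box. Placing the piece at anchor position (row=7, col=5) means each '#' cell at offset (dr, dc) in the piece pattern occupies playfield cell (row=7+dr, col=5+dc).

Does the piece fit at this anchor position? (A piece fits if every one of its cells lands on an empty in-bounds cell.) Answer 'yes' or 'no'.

Answer: no

Derivation:
Check each piece cell at anchor (7, 5):
  offset (0,0) -> (7,5): empty -> OK
  offset (1,0) -> (8,5): occupied ('#') -> FAIL
  offset (1,1) -> (8,6): out of bounds -> FAIL
  offset (2,0) -> (9,5): out of bounds -> FAIL
All cells valid: no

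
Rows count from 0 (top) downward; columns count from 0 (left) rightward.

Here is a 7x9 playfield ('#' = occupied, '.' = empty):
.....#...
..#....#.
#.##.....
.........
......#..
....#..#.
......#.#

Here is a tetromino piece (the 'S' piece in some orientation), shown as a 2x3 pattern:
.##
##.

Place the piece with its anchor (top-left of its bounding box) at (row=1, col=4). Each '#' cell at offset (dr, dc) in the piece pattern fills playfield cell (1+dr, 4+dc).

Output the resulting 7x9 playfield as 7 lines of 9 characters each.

Fill (1+0,4+1) = (1,5)
Fill (1+0,4+2) = (1,6)
Fill (1+1,4+0) = (2,4)
Fill (1+1,4+1) = (2,5)

Answer: .....#...
..#..###.
#.####...
.........
......#..
....#..#.
......#.#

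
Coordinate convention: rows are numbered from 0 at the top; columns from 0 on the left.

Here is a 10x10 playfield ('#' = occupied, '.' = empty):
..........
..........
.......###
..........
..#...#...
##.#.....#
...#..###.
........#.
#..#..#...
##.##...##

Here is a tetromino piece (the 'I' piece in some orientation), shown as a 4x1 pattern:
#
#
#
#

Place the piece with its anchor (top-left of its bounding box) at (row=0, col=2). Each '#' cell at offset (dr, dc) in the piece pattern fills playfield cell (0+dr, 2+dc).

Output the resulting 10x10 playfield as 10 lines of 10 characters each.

Answer: ..#.......
..#.......
..#....###
..#.......
..#...#...
##.#.....#
...#..###.
........#.
#..#..#...
##.##...##

Derivation:
Fill (0+0,2+0) = (0,2)
Fill (0+1,2+0) = (1,2)
Fill (0+2,2+0) = (2,2)
Fill (0+3,2+0) = (3,2)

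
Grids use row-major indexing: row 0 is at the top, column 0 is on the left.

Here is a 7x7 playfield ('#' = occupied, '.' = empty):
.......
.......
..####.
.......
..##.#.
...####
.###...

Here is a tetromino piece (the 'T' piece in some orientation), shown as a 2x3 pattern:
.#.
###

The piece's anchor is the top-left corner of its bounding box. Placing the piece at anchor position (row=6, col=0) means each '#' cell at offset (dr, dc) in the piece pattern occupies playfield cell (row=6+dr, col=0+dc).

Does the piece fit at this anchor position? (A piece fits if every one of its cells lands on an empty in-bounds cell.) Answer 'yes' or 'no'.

Answer: no

Derivation:
Check each piece cell at anchor (6, 0):
  offset (0,1) -> (6,1): occupied ('#') -> FAIL
  offset (1,0) -> (7,0): out of bounds -> FAIL
  offset (1,1) -> (7,1): out of bounds -> FAIL
  offset (1,2) -> (7,2): out of bounds -> FAIL
All cells valid: no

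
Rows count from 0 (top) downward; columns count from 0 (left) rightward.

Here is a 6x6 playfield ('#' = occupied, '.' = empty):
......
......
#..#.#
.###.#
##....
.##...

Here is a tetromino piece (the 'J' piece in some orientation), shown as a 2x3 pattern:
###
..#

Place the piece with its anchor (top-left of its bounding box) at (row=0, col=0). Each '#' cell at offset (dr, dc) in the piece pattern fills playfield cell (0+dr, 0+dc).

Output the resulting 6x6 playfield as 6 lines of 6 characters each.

Fill (0+0,0+0) = (0,0)
Fill (0+0,0+1) = (0,1)
Fill (0+0,0+2) = (0,2)
Fill (0+1,0+2) = (1,2)

Answer: ###...
..#...
#..#.#
.###.#
##....
.##...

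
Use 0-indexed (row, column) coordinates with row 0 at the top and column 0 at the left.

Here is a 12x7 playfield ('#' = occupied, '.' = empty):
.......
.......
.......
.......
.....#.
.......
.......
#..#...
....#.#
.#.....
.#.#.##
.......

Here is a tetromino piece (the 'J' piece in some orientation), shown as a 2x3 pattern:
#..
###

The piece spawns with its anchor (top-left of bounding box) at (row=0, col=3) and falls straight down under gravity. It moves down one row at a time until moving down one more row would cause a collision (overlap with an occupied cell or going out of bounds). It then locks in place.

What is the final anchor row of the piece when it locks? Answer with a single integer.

Answer: 2

Derivation:
Spawn at (row=0, col=3). Try each row:
  row 0: fits
  row 1: fits
  row 2: fits
  row 3: blocked -> lock at row 2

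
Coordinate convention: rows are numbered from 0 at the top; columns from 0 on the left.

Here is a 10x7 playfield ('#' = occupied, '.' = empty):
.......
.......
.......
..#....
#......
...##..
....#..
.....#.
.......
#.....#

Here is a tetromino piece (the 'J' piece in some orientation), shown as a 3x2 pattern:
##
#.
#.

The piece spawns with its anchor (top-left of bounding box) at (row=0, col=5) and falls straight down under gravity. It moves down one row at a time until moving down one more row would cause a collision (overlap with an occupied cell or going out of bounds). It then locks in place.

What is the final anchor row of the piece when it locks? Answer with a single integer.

Spawn at (row=0, col=5). Try each row:
  row 0: fits
  row 1: fits
  row 2: fits
  row 3: fits
  row 4: fits
  row 5: blocked -> lock at row 4

Answer: 4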